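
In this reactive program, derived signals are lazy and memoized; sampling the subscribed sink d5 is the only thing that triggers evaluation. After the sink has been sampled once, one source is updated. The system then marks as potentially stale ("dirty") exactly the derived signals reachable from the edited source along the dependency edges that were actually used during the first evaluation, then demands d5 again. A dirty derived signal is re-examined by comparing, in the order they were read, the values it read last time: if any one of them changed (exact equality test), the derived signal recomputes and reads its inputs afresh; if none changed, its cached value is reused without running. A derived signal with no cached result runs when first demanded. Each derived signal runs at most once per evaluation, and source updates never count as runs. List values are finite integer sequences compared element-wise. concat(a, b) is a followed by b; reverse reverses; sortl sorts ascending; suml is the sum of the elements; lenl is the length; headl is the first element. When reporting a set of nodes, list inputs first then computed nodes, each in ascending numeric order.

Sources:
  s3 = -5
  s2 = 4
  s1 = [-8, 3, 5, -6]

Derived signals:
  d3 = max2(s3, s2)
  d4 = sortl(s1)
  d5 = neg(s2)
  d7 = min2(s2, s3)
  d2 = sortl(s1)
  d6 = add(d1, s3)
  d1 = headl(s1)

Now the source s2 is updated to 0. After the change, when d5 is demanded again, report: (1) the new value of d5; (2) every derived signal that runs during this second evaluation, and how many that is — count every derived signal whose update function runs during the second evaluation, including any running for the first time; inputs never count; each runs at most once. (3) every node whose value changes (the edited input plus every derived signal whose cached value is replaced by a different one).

First demand of the output computes:
  d5 = neg(4) = -4

After the edit, cleaning proceeds:
  d5: a read changed (s2 4->0) — executes, giving 0.

Demanding d5 again yields 0.
1 derived signals run: d5.
The nodes whose values change: s2, d5.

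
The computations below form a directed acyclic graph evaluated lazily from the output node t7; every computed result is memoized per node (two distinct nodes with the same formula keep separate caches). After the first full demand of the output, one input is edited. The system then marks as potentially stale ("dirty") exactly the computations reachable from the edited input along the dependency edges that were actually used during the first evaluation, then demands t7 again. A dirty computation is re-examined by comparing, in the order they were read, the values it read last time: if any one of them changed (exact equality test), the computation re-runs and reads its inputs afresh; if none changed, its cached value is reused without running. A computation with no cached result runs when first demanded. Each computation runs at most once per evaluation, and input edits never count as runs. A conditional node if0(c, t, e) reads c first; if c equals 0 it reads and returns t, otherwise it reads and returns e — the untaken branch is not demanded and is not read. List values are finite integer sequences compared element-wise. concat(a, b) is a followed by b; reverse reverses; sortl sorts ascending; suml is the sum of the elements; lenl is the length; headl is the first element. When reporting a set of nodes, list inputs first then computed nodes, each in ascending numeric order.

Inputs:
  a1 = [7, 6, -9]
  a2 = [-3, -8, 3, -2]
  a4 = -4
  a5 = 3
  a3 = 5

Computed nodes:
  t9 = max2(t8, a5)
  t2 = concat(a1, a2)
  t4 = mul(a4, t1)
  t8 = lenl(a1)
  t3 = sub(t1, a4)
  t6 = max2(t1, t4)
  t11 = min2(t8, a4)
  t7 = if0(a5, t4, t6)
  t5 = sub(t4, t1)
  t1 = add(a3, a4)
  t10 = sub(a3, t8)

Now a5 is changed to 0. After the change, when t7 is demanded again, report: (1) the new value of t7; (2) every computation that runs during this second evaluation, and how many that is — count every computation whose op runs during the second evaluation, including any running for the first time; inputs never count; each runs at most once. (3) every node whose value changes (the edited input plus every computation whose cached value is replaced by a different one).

Demanding t7 again yields -4.
1 computations run: t7.
The nodes whose values change: a5, t7.

First demand of the output computes:
  t1 = add(5, -4) = 1
  t4 = mul(-4, 1) = -4
  t6 = max2(1, -4) = 1
  t7 = if0(a5=3 -> else branch t6) = 1

After the edit, cleaning proceeds:
  t7: a read changed (a5 3->0) — executes, giving -4.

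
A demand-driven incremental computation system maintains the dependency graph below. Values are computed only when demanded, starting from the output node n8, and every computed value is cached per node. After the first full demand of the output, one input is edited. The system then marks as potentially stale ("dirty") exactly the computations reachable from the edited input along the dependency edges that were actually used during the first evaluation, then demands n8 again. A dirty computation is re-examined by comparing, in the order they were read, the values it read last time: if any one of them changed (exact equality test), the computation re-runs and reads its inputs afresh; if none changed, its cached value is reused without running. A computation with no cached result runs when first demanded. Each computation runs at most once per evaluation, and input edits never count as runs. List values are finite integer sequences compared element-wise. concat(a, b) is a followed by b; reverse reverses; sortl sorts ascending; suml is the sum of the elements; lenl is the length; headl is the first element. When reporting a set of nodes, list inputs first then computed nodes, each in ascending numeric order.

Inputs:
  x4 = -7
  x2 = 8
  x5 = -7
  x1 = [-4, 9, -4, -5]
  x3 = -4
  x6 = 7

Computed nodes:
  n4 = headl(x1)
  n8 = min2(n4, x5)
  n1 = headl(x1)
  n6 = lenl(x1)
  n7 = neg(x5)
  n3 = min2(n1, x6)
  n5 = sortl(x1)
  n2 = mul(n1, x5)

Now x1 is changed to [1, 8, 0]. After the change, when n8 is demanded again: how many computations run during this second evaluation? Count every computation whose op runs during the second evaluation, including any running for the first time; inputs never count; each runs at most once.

Computations that run: n4, n8 — 2 in total.

First evaluation (everything demanded from the output):
  n4 = headl([-4, 9, -4, -5]) = -4
  n8 = min2(-4, -7) = -7

Propagation after the edit:
  n4: runs — x1 [-4, 9, -4, -5]->[1, 8, 0]; result 1.
  n8: runs — n4 -4->1; result -7 (same value as before).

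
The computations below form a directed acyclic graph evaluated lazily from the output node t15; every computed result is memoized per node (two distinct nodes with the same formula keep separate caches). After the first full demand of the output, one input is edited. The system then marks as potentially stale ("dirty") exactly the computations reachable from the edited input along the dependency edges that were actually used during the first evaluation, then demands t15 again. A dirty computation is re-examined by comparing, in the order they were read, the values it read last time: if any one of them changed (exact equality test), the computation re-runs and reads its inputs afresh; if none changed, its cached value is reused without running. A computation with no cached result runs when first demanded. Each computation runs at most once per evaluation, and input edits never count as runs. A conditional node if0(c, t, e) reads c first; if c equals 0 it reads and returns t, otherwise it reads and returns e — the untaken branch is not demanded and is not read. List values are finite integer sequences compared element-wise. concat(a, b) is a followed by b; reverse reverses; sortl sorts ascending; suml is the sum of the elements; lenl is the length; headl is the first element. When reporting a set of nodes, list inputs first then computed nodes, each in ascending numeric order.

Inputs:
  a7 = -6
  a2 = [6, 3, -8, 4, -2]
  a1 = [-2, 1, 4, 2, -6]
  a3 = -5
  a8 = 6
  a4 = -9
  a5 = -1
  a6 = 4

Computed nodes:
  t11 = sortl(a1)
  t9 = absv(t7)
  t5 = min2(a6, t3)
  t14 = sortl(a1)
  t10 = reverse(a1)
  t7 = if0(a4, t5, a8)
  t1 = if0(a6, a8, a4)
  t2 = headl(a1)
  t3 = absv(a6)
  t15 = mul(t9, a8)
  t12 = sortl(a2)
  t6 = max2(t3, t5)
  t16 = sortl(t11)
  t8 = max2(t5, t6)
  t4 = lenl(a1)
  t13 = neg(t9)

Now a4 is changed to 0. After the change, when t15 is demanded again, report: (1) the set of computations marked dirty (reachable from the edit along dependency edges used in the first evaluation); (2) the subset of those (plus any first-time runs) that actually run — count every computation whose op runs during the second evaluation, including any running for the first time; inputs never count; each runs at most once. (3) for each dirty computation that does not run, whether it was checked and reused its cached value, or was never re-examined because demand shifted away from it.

The edit dirties: t7, t9, t15.
5 computations run: t3, t5, t7, t9, t15.
No dirty computation escaped a run.
Note the branch switch — t3, t5 had no cache and run now for the first time.

First demand of the output computes:
  t7 = if0(a4=-9 -> else branch a8) = 6
  t9 = absv(6) = 6
  t15 = mul(6, 6) = 36

After the edit, cleaning proceeds:
  t3: had never run; runs now, result 4.
  t5: had never run; runs now, result 4.
  t7: a read changed (a4 -9->0) — executes, giving 4.
  t9: a read changed (t7 6->4) — executes, giving 4.
  t15: a read changed (t9 6->4) — executes, giving 24.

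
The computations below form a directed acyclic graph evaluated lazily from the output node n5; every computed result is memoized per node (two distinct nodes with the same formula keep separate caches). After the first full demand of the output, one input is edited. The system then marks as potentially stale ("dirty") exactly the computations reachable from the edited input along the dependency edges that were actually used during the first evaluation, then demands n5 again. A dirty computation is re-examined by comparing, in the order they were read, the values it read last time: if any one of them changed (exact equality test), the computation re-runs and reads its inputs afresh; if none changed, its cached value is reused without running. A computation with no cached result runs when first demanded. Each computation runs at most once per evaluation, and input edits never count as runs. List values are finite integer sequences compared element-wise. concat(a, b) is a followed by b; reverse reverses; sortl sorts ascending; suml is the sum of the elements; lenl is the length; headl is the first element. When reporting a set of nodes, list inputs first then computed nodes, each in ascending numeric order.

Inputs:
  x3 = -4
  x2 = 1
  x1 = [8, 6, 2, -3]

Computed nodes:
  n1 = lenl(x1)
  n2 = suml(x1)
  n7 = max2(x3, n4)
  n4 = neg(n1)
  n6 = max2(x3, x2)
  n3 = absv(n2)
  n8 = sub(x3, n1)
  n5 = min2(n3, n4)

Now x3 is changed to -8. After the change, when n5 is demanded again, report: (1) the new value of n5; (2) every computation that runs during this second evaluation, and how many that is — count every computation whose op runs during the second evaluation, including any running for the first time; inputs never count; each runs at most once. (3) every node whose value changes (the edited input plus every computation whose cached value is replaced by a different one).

First demand of the output computes:
  n1 = lenl([8, 6, 2, -3]) = 4
  n2 = suml([8, 6, 2, -3]) = 13
  n3 = absv(13) = 13
  n4 = neg(4) = -4
  n5 = min2(13, -4) = -4

After the edit, cleaning proceeds:
  x3 only reaches undemanded nodes; the second demand re-runs nothing.

Note the shortcut — x3 feeds only undemanded nodes, so no recomputation happens.

Demanding n5 again yields -4.
0 computations run: none.
The nodes whose values change: x3.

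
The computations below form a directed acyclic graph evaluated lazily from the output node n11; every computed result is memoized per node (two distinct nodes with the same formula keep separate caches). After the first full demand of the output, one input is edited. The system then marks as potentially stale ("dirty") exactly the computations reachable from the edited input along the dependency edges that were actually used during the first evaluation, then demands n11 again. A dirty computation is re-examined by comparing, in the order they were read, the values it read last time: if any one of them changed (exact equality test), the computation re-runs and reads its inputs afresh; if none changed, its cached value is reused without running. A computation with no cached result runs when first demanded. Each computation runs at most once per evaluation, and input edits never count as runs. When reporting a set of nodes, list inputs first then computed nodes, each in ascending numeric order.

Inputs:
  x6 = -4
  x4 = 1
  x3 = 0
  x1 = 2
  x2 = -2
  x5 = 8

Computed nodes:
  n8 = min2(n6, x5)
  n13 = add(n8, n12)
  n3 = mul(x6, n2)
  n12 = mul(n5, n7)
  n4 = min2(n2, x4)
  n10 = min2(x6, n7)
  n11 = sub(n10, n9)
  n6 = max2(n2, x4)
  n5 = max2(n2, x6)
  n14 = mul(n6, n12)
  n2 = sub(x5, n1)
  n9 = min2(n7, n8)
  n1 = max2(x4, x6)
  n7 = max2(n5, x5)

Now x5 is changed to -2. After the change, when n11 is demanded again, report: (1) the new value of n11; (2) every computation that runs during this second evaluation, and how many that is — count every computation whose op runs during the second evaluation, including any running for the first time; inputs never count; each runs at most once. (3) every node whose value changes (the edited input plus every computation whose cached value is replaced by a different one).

Demanding n11 again yields -2.
8 computations run: n2, n5, n6, n7, n8, n9, n10, n11.
The nodes whose values change: x5, n2, n5, n6, n7, n8, n9, n11.

First demand of the output computes:
  n1 = max2(1, -4) = 1
  n2 = sub(8, 1) = 7
  n5 = max2(7, -4) = 7
  n6 = max2(7, 1) = 7
  n7 = max2(7, 8) = 8
  n8 = min2(7, 8) = 7
  n9 = min2(8, 7) = 7
  n10 = min2(-4, 8) = -4
  n11 = sub(-4, 7) = -11

After the edit, cleaning proceeds:
  n2: a read changed (x5 8->-2) — executes, giving -3.
  n5: a read changed (n2 7->-3) — executes, giving -3.
  n6: a read changed (n2 7->-3) — executes, giving 1.
  n7: a read changed (n5 7->-3; x5 8->-2) — executes, giving -2.
  n8: a read changed (n6 7->1; x5 8->-2) — executes, giving -2.
  n9: a read changed (n7 8->-2; n8 7->-2) — executes, giving -2.
  n10: a read changed (n7 8->-2) — executes, giving -4 — identical to its old value.
  n11: a read changed (n9 7->-2) — executes, giving -2.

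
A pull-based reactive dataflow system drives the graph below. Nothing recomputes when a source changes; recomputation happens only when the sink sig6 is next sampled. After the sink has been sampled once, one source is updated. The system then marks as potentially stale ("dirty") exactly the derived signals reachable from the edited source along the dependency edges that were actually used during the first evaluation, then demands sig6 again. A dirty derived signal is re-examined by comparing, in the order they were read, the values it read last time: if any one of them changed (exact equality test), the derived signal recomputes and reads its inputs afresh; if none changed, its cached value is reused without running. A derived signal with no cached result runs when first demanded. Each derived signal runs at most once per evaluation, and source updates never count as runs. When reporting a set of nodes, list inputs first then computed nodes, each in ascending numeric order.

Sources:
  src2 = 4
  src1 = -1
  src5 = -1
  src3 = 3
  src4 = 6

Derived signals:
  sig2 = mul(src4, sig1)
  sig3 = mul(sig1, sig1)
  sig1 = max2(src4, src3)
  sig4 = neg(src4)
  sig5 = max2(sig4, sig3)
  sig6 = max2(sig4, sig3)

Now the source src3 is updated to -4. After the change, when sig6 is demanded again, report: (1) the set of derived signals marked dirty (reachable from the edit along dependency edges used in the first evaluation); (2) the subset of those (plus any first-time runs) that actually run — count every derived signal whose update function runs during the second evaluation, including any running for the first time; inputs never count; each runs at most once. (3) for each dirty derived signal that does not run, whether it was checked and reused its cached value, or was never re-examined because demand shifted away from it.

First evaluation (everything demanded from the output):
  sig1 = max2(6, 3) = 6
  sig3 = mul(6, 6) = 36
  sig4 = neg(6) = -6
  sig6 = max2(-6, 36) = 36

Propagation after the edit:
  sig1: runs — src3 3->-4; result 6 (same value as before).
  sig3: checked — values it read are unchanged (sig1 unchanged, sig1 unchanged); reused cached 36 without running.
  sig6: checked — values it read are unchanged (sig4 unchanged, sig3 unchanged); reused cached 36 without running.

Key observation: the change is absorbed at sig1 — it re-runs but produces the same value, and the output's value is unchanged.

Marked dirty: sig1, sig3, sig6.
Derived signals that run: sig1 — 1 in total.
Checked but reused from cache: sig3, sig6.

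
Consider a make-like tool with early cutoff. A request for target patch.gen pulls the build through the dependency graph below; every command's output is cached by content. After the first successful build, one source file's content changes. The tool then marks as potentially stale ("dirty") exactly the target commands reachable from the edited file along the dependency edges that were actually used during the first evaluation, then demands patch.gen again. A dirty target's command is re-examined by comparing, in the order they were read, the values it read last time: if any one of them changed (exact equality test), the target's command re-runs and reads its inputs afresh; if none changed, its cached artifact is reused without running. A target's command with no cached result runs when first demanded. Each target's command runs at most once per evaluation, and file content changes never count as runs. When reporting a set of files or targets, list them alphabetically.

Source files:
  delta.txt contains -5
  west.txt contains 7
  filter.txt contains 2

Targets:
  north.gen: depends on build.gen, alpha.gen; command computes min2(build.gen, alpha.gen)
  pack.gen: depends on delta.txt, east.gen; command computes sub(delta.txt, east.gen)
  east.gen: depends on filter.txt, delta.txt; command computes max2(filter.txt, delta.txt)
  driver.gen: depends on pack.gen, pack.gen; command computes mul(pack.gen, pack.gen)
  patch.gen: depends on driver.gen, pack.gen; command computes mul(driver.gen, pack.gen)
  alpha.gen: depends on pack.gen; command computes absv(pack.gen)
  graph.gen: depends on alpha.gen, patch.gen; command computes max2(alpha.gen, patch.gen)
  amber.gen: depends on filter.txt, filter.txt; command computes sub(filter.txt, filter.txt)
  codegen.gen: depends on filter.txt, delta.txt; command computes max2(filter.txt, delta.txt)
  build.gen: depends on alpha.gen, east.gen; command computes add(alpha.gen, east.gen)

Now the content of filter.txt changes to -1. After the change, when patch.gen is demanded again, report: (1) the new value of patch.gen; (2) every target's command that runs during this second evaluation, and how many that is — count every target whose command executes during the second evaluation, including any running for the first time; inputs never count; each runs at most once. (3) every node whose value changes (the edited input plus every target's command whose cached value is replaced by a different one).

Demanding patch.gen again yields -64.
4 target commands run: driver.gen, east.gen, pack.gen, patch.gen.
The nodes whose values change: driver.gen, east.gen, filter.txt, pack.gen, patch.gen.

First demand of the output computes:
  east.gen = max2(2, -5) = 2
  pack.gen = sub(-5, 2) = -7
  driver.gen = mul(-7, -7) = 49
  patch.gen = mul(49, -7) = -343

After the edit, cleaning proceeds:
  east.gen: a read changed (filter.txt 2->-1) — executes, giving -1.
  pack.gen: a read changed (east.gen 2->-1) — executes, giving -4.
  driver.gen: a read changed (pack.gen -7->-4; pack.gen -7->-4) — executes, giving 16.
  patch.gen: a read changed (driver.gen 49->16; pack.gen -7->-4) — executes, giving -64.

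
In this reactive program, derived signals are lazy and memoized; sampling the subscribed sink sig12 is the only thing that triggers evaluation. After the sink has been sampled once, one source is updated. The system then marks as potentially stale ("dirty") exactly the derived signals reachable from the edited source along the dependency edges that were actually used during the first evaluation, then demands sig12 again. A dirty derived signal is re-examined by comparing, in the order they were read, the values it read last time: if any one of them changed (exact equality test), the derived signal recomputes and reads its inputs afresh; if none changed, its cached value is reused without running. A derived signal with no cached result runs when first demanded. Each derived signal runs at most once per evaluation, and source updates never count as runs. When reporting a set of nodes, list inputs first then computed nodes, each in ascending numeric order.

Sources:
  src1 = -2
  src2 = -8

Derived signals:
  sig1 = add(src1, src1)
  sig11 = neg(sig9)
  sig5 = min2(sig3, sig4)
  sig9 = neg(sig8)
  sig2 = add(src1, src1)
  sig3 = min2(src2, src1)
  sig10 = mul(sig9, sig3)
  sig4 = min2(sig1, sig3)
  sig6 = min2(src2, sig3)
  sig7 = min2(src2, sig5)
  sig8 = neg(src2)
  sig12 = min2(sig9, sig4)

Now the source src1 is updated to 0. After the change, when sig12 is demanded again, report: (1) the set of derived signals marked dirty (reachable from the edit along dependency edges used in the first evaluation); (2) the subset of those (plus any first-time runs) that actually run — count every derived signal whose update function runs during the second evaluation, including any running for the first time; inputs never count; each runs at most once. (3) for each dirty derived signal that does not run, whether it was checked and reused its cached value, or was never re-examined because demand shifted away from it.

The edit dirties: sig1, sig3, sig4, sig12.
3 derived signals run: sig1, sig3, sig4.
Cache hits after checking: sig12.
Note where the cutoff bites: sig12 is checked, finds nothing changed, and keeps its cache.

First demand of the output computes:
  sig1 = add(-2, -2) = -4
  sig3 = min2(-8, -2) = -8
  sig4 = min2(-4, -8) = -8
  sig8 = neg(-8) = 8
  sig9 = neg(8) = -8
  sig12 = min2(-8, -8) = -8

After the edit, cleaning proceeds:
  sig1: a read changed (src1 -2->0; src1 -2->0) — executes, giving 0.
  sig3: a read changed (src1 -2->0) — executes, giving -8 — identical to its old value.
  sig4: a read changed (sig1 -4->0) — executes, giving -8 — identical to its old value.
  sig12: dirty, but its reads are unchanged (sig9 unchanged, sig4 unchanged); cached -8 stands.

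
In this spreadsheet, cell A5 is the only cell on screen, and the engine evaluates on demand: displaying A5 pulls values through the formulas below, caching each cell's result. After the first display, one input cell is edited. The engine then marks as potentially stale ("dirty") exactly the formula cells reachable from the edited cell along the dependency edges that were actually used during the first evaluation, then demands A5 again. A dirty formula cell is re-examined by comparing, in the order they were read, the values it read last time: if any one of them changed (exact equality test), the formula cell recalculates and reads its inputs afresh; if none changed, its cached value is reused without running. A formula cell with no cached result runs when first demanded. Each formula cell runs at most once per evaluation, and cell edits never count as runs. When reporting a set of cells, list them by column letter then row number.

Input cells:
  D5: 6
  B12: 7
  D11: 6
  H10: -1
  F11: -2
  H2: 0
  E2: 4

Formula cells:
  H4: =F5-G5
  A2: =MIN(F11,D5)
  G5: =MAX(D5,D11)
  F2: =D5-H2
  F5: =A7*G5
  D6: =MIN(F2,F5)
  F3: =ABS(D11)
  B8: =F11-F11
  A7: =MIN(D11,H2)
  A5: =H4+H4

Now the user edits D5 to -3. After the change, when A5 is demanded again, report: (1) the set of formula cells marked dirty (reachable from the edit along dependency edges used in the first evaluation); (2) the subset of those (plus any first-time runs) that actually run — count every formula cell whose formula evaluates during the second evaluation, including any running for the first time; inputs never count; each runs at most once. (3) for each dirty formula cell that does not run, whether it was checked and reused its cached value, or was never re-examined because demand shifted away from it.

Dirty set: A5, F5, G5, H4.
Run set: G5 (1 run).
Re-examined without running (cache reused): A5, F5, H4.
The important point: G5 recomputes to an identical value, and the output ends up unchanged.

Initial pass — values computed on the first demand:
  A7 = MIN(6, 0) = 0
  G5 = MAX(6, 6) = 6
  F5 = 0 * 6 = 0
  H4 = 0 - 6 = -6
  A5 = -6 + -6 = -12

Second demand — change propagation:
  G5: re-runs because D5 6->-3; new result 6 (unchanged).
  F5: re-examined; everything it read last time is the same (A7 unchanged, G5 unchanged) — cache 0 kept, no run.
  H4: re-examined; everything it read last time is the same (F5 unchanged, G5 unchanged) — cache -6 kept, no run.
  A5: re-examined; everything it read last time is the same (H4 unchanged, H4 unchanged) — cache -12 kept, no run.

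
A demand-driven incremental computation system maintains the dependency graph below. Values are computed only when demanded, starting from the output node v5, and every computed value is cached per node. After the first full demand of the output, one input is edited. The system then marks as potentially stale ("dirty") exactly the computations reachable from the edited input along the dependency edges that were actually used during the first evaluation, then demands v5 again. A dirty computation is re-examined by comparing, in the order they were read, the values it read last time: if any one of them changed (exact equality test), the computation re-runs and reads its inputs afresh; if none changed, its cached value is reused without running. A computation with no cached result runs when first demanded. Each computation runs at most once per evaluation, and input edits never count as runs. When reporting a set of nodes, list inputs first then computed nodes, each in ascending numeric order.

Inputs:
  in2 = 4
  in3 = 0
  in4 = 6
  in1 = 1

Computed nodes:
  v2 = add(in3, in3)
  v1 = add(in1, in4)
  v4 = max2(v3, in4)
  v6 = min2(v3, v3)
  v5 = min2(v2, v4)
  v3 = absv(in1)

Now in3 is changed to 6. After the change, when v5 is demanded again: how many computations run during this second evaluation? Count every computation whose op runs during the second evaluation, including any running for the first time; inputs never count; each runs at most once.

Computations that run: v2, v5 — 2 in total.

First evaluation (everything demanded from the output):
  v2 = add(0, 0) = 0
  v3 = absv(1) = 1
  v4 = max2(1, 6) = 6
  v5 = min2(0, 6) = 0

Propagation after the edit:
  v2: runs — in3 0->6; in3 0->6; result 12.
  v5: runs — v2 0->12; result 6.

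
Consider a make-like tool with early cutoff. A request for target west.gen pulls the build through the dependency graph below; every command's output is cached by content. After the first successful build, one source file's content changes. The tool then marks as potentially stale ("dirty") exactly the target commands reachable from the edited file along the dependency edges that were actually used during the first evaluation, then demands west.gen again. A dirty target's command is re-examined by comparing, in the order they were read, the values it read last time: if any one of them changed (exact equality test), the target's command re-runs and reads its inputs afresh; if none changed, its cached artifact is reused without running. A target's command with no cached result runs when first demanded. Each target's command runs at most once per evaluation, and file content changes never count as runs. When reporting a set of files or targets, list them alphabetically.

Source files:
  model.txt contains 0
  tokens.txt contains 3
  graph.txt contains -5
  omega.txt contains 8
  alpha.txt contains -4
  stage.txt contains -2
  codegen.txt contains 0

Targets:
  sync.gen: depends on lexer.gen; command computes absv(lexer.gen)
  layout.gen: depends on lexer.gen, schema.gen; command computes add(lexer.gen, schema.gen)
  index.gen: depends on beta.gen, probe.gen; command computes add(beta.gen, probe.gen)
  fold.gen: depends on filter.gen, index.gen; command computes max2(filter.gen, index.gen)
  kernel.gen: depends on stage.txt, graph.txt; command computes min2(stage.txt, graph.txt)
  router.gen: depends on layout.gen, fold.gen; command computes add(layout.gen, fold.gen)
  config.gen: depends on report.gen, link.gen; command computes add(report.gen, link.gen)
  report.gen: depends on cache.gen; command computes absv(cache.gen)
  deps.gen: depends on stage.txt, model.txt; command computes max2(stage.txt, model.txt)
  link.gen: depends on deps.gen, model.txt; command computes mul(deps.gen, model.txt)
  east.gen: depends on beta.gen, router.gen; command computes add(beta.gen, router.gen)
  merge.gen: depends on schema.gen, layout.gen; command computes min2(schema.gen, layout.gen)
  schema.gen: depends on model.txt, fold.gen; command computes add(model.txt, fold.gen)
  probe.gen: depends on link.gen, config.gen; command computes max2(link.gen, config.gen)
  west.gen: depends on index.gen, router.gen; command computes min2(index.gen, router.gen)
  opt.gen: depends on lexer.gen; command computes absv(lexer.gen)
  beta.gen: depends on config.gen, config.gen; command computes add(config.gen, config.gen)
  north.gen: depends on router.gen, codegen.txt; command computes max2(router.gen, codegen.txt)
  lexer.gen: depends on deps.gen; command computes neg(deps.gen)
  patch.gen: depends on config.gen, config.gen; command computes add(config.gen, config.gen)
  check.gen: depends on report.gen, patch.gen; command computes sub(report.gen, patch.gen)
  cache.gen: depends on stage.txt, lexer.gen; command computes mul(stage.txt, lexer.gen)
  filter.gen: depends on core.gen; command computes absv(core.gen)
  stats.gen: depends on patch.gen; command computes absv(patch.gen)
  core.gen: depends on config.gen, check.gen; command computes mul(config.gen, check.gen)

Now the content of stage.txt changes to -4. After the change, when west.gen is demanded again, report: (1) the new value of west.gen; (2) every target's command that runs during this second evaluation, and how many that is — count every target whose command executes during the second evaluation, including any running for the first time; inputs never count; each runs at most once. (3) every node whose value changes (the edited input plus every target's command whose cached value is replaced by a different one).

First demand of the output computes:
  deps.gen = max2(-2, 0) = 0
  lexer.gen = neg(0) = 0
  cache.gen = mul(-2, 0) = 0
  link.gen = mul(0, 0) = 0
  report.gen = absv(0) = 0
  config.gen = add(0, 0) = 0
  beta.gen = add(0, 0) = 0
  patch.gen = add(0, 0) = 0
  check.gen = sub(0, 0) = 0
  core.gen = mul(0, 0) = 0
  filter.gen = absv(0) = 0
  probe.gen = max2(0, 0) = 0
  index.gen = add(0, 0) = 0
  fold.gen = max2(0, 0) = 0
  schema.gen = add(0, 0) = 0
  layout.gen = add(0, 0) = 0
  router.gen = add(0, 0) = 0
  west.gen = min2(0, 0) = 0

After the edit, cleaning proceeds:
  deps.gen: a read changed (stage.txt -2->-4) — executes, giving 0 — identical to its old value.
  lexer.gen: dirty, but its reads are unchanged (deps.gen unchanged); cached 0 stands.
  cache.gen: a read changed (stage.txt -2->-4) — executes, giving 0 — identical to its old value.
  link.gen: dirty, but its reads are unchanged (deps.gen unchanged, model.txt unchanged); cached 0 stands.
  report.gen: dirty, but its reads are unchanged (cache.gen unchanged); cached 0 stands.
  config.gen: dirty, but its reads are unchanged (report.gen unchanged, link.gen unchanged); cached 0 stands.
  beta.gen: dirty, but its reads are unchanged (config.gen unchanged, config.gen unchanged); cached 0 stands.
  patch.gen: dirty, but its reads are unchanged (config.gen unchanged, config.gen unchanged); cached 0 stands.
  check.gen: dirty, but its reads are unchanged (report.gen unchanged, patch.gen unchanged); cached 0 stands.
  core.gen: dirty, but its reads are unchanged (config.gen unchanged, check.gen unchanged); cached 0 stands.
  filter.gen: dirty, but its reads are unchanged (core.gen unchanged); cached 0 stands.
  probe.gen: dirty, but its reads are unchanged (link.gen unchanged, config.gen unchanged); cached 0 stands.
  index.gen: dirty, but its reads are unchanged (beta.gen unchanged, probe.gen unchanged); cached 0 stands.
  fold.gen: dirty, but its reads are unchanged (filter.gen unchanged, index.gen unchanged); cached 0 stands.
  schema.gen: dirty, but its reads are unchanged (model.txt unchanged, fold.gen unchanged); cached 0 stands.
  layout.gen: dirty, but its reads are unchanged (lexer.gen unchanged, schema.gen unchanged); cached 0 stands.
  router.gen: dirty, but its reads are unchanged (layout.gen unchanged, fold.gen unchanged); cached 0 stands.
  west.gen: dirty, but its reads are unchanged (index.gen unchanged, router.gen unchanged); cached 0 stands.

Note where the cutoff bites: lexer.gen is checked, finds nothing changed, and keeps its cache.

Demanding west.gen again yields 0.
2 target commands run: cache.gen, deps.gen.
The nodes whose values change: stage.txt.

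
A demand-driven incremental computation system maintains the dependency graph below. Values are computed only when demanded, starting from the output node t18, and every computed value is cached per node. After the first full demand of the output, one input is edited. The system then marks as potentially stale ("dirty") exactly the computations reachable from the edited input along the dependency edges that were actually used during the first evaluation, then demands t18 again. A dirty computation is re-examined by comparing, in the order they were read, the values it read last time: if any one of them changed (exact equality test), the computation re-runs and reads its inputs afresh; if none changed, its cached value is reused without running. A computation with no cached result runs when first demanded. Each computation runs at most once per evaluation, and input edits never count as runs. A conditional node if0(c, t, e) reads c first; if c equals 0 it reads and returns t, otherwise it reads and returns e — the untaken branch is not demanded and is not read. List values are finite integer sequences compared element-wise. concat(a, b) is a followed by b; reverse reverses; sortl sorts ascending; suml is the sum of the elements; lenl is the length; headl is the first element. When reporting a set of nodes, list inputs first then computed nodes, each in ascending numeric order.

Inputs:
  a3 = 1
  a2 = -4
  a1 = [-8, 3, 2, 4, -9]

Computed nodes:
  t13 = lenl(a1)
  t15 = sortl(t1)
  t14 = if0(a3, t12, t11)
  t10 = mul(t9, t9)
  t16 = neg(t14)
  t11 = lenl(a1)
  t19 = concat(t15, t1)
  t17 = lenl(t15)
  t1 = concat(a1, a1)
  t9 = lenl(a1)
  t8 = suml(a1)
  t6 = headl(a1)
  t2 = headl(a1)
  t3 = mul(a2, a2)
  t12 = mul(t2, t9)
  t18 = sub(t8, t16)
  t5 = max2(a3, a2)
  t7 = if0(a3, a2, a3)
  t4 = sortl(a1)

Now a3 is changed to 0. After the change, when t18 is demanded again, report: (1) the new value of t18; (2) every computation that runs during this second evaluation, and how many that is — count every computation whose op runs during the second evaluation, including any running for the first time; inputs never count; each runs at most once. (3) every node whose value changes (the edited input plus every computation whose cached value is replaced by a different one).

First evaluation (everything demanded from the output):
  t8 = suml([-8, 3, 2, 4, -9]) = -8
  t11 = lenl([-8, 3, 2, 4, -9]) = 5
  t14 = if0(a3=1 -> else branch t11) = 5
  t16 = neg(5) = -5
  t18 = sub(-8, -5) = -3

Propagation after the edit:
  t2: demanded for the first time — runs, produces -8.
  t9: demanded for the first time — runs, produces 5.
  t12: demanded for the first time — runs, produces -40.
  t14: runs — a3 1->0; result -40.
  t16: runs — t14 5->-40; result 40.
  t18: runs — t16 -5->40; result -48.

Key observation: a condition flipped, so demand reaches new nodes — t2, t9, t12 run for the first time.

New value of t18: -48.
Computations that run: t2, t9, t12, t14, t16, t18 — 6 in total.
Values that change: a3, t14, t16, t18.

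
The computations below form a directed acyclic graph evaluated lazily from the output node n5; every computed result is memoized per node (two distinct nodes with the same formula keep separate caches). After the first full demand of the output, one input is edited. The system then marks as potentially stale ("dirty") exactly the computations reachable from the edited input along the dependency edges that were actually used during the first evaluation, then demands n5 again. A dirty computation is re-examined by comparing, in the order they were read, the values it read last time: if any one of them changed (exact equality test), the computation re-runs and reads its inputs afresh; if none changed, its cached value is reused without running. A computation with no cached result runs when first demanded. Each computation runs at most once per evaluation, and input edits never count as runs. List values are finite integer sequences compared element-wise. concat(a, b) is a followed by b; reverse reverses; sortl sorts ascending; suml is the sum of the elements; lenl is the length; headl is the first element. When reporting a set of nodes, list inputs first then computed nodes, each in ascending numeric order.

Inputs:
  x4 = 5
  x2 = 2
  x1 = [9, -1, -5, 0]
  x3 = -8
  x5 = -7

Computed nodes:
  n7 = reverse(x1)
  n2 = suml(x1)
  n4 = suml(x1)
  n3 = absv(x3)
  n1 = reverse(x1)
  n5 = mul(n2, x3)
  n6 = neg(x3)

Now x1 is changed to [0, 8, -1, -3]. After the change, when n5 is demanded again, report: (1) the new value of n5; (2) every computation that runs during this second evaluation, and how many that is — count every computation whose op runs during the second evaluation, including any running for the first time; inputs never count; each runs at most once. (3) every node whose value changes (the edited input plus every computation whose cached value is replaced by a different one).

Demanding n5 again yields -32.
2 computations run: n2, n5.
The nodes whose values change: x1, n2, n5.

First demand of the output computes:
  n2 = suml([9, -1, -5, 0]) = 3
  n5 = mul(3, -8) = -24

After the edit, cleaning proceeds:
  n2: a read changed (x1 [9, -1, -5, 0]->[0, 8, -1, -3]) — executes, giving 4.
  n5: a read changed (n2 3->4) — executes, giving -32.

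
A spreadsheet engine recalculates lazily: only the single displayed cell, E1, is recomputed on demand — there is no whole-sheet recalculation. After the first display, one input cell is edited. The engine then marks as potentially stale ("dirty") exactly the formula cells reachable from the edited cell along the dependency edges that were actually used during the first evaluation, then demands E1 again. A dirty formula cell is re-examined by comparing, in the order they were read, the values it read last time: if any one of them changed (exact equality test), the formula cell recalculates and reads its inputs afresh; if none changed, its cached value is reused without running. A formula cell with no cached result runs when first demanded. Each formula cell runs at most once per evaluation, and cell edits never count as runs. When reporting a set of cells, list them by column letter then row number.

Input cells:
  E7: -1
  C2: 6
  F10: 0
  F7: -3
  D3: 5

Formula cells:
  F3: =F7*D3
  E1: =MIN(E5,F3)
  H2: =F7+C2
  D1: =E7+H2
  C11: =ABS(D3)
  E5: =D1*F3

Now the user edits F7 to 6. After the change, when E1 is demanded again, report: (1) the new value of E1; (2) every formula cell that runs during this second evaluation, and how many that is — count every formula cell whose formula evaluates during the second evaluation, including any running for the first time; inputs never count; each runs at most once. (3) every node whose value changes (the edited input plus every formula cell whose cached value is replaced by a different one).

First evaluation (everything demanded from the output):
  F3 = -3 * 5 = -15
  H2 = -3 + 6 = 3
  D1 = -1 + 3 = 2
  E5 = 2 * -15 = -30
  E1 = MIN(-30, -15) = -30

Propagation after the edit:
  F3: runs — F7 -3->6; result 30.
  H2: runs — F7 -3->6; result 12.
  D1: runs — H2 3->12; result 11.
  E5: runs — D1 2->11; F3 -15->30; result 330.
  E1: runs — E5 -30->330; F3 -15->30; result 30.

New value of E1: 30.
Formula cells that run: D1, E1, E5, F3, H2 — 5 in total.
Values that change: D1, E1, E5, F3, F7, H2.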